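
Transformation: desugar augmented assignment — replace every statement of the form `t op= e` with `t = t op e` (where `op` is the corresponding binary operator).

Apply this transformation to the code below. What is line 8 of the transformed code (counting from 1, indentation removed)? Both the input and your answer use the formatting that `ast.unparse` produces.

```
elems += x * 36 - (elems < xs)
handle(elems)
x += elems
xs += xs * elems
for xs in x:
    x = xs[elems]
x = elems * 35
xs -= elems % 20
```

xs = xs - elems % 20

Transformed code:
elems = elems + (x * 36 - (elems < xs))
handle(elems)
x = x + elems
xs = xs + xs * elems
for xs in x:
    x = xs[elems]
x = elems * 35
xs = xs - elems % 20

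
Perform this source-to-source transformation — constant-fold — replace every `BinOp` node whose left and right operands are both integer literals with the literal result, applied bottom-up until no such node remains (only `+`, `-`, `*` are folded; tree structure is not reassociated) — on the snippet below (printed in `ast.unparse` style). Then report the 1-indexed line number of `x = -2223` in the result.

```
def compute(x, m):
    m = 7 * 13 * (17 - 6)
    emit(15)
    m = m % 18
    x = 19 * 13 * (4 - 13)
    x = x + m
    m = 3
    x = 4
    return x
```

Transformed code:
def compute(x, m):
    m = 1001
    emit(15)
    m = m % 18
    x = -2223
    x = x + m
    m = 3
    x = 4
    return x

5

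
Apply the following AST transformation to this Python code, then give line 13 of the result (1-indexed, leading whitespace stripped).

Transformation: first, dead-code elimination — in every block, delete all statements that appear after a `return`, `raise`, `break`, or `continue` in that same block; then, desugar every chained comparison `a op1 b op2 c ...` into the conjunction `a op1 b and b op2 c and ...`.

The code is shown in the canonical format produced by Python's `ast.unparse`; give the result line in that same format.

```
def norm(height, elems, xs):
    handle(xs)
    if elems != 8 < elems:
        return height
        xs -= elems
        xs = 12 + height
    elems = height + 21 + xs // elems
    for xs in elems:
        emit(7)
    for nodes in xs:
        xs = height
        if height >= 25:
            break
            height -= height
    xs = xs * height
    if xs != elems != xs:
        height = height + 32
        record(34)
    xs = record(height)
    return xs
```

if xs != elems and elems != xs:

Transformed code:
def norm(height, elems, xs):
    handle(xs)
    if elems != 8 and 8 < elems:
        return height
    elems = height + 21 + xs // elems
    for xs in elems:
        emit(7)
    for nodes in xs:
        xs = height
        if height >= 25:
            break
    xs = xs * height
    if xs != elems and elems != xs:
        height = height + 32
        record(34)
    xs = record(height)
    return xs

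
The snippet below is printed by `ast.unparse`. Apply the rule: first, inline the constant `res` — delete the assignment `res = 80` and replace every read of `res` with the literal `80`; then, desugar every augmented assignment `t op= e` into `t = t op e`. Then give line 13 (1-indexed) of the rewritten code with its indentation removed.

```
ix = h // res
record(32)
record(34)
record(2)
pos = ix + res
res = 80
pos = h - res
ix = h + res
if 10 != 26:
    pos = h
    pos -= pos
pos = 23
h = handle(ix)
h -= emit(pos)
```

h = h - emit(pos)

Transformed code:
ix = h // 80
record(32)
record(34)
record(2)
pos = ix + 80
pos = h - 80
ix = h + 80
if 10 != 26:
    pos = h
    pos = pos - pos
pos = 23
h = handle(ix)
h = h - emit(pos)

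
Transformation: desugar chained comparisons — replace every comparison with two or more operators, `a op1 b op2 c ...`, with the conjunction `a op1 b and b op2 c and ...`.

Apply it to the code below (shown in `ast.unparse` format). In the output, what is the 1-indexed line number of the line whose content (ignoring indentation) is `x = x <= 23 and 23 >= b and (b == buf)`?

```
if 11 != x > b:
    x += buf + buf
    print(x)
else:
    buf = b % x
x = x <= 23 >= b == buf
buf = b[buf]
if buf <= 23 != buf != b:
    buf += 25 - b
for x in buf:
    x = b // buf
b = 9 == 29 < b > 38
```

Transformed code:
if 11 != x and x > b:
    x += buf + buf
    print(x)
else:
    buf = b % x
x = x <= 23 and 23 >= b and (b == buf)
buf = b[buf]
if buf <= 23 and 23 != buf and (buf != b):
    buf += 25 - b
for x in buf:
    x = b // buf
b = 9 == 29 and 29 < b and (b > 38)

6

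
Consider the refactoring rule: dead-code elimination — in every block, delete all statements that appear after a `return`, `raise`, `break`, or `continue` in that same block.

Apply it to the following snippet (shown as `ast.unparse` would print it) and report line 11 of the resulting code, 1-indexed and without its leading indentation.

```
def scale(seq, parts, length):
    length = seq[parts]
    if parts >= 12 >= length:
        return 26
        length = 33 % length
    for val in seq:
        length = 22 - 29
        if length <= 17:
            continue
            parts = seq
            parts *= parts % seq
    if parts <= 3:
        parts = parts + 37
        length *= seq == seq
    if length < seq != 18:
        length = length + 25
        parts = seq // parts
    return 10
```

length *= seq == seq

Transformed code:
def scale(seq, parts, length):
    length = seq[parts]
    if parts >= 12 >= length:
        return 26
    for val in seq:
        length = 22 - 29
        if length <= 17:
            continue
    if parts <= 3:
        parts = parts + 37
        length *= seq == seq
    if length < seq != 18:
        length = length + 25
        parts = seq // parts
    return 10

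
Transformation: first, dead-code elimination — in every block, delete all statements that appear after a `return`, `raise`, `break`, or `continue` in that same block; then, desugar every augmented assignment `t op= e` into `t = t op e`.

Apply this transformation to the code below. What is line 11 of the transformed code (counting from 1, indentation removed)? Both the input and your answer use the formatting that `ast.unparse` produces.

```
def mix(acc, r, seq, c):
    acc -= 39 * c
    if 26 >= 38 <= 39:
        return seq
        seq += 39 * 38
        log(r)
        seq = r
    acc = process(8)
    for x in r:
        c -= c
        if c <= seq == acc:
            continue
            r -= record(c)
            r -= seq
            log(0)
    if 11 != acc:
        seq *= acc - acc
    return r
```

Transformed code:
def mix(acc, r, seq, c):
    acc = acc - 39 * c
    if 26 >= 38 <= 39:
        return seq
    acc = process(8)
    for x in r:
        c = c - c
        if c <= seq == acc:
            continue
    if 11 != acc:
        seq = seq * (acc - acc)
    return r

seq = seq * (acc - acc)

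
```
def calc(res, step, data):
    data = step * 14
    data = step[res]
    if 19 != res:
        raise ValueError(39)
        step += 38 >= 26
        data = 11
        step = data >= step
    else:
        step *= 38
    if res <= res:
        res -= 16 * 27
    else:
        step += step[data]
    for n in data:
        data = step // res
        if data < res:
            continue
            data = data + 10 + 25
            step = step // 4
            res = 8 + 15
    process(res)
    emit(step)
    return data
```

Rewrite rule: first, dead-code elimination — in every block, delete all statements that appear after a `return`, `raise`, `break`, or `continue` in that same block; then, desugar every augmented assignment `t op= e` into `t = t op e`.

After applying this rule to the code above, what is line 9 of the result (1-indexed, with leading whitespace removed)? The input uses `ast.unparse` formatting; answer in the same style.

res = res - 16 * 27

Transformed code:
def calc(res, step, data):
    data = step * 14
    data = step[res]
    if 19 != res:
        raise ValueError(39)
    else:
        step = step * 38
    if res <= res:
        res = res - 16 * 27
    else:
        step = step + step[data]
    for n in data:
        data = step // res
        if data < res:
            continue
    process(res)
    emit(step)
    return data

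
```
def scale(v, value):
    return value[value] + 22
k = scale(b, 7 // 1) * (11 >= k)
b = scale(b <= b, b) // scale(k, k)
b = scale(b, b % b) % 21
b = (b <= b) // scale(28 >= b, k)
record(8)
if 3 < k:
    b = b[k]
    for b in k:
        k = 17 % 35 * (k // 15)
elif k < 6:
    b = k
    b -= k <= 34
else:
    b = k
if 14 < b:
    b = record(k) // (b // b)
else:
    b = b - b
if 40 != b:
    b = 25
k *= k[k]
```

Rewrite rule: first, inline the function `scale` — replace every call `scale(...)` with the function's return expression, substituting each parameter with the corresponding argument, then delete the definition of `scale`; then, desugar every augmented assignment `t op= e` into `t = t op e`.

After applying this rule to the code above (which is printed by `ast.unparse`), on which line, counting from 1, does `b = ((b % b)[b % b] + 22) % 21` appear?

3

Transformed code:
k = ((7 // 1)[7 // 1] + 22) * (11 >= k)
b = (b[b] + 22) // (k[k] + 22)
b = ((b % b)[b % b] + 22) % 21
b = (b <= b) // (k[k] + 22)
record(8)
if 3 < k:
    b = b[k]
    for b in k:
        k = 17 % 35 * (k // 15)
elif k < 6:
    b = k
    b = b - (k <= 34)
else:
    b = k
if 14 < b:
    b = record(k) // (b // b)
else:
    b = b - b
if 40 != b:
    b = 25
k = k * k[k]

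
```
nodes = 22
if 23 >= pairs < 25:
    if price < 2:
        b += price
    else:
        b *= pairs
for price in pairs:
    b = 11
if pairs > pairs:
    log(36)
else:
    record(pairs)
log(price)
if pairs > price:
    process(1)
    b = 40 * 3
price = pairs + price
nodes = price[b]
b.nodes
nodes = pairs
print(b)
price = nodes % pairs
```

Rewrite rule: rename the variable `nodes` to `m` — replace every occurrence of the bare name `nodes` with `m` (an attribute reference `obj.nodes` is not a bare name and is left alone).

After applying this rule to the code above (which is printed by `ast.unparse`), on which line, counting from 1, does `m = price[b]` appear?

18

Transformed code:
m = 22
if 23 >= pairs < 25:
    if price < 2:
        b += price
    else:
        b *= pairs
for price in pairs:
    b = 11
if pairs > pairs:
    log(36)
else:
    record(pairs)
log(price)
if pairs > price:
    process(1)
    b = 40 * 3
price = pairs + price
m = price[b]
b.nodes
m = pairs
print(b)
price = m % pairs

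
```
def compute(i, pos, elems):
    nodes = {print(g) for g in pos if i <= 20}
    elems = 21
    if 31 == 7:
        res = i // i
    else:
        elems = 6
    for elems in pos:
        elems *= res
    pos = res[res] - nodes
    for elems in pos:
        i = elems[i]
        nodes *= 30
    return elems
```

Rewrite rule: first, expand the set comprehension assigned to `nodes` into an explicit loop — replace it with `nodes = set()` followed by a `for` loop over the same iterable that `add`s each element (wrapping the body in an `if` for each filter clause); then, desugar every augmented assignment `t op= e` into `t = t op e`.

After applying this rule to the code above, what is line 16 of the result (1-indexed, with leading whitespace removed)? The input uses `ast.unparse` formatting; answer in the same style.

nodes = nodes * 30

Transformed code:
def compute(i, pos, elems):
    nodes = set()
    for g in pos:
        if i <= 20:
            nodes.add(print(g))
    elems = 21
    if 31 == 7:
        res = i // i
    else:
        elems = 6
    for elems in pos:
        elems = elems * res
    pos = res[res] - nodes
    for elems in pos:
        i = elems[i]
        nodes = nodes * 30
    return elems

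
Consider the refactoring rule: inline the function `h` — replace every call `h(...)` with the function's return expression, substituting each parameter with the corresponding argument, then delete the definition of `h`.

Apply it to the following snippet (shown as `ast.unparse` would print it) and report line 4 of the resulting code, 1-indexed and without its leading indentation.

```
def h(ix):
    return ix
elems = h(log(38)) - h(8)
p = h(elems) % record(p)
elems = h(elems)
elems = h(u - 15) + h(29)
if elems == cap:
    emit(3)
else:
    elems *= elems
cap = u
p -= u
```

elems = u - 15 + 29

Transformed code:
elems = log(38) - 8
p = elems % record(p)
elems = elems
elems = u - 15 + 29
if elems == cap:
    emit(3)
else:
    elems *= elems
cap = u
p -= u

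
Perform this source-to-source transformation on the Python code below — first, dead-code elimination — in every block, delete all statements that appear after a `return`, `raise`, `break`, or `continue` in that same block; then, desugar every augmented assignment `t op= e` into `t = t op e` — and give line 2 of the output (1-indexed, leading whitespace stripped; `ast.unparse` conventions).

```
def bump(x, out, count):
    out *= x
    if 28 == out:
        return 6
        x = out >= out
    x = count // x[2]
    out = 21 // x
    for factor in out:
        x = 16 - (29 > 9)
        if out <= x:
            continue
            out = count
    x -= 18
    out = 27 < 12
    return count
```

Transformed code:
def bump(x, out, count):
    out = out * x
    if 28 == out:
        return 6
    x = count // x[2]
    out = 21 // x
    for factor in out:
        x = 16 - (29 > 9)
        if out <= x:
            continue
    x = x - 18
    out = 27 < 12
    return count

out = out * x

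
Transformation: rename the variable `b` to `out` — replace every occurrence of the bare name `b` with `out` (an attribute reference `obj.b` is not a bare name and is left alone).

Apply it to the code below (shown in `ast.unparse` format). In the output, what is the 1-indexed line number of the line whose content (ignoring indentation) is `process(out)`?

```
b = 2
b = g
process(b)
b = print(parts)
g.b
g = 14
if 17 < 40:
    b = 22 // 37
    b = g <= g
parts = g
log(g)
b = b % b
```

Transformed code:
out = 2
out = g
process(out)
out = print(parts)
g.b
g = 14
if 17 < 40:
    out = 22 // 37
    out = g <= g
parts = g
log(g)
out = out % out

3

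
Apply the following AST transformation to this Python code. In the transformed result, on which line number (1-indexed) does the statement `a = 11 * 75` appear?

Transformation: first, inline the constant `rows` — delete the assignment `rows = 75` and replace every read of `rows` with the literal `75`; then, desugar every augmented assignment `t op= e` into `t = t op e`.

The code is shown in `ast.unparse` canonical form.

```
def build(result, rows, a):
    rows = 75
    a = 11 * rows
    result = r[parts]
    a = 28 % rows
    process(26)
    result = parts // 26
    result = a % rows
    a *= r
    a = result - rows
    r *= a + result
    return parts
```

2

Transformed code:
def build(result, rows, a):
    a = 11 * 75
    result = r[parts]
    a = 28 % 75
    process(26)
    result = parts // 26
    result = a % 75
    a = a * r
    a = result - 75
    r = r * (a + result)
    return parts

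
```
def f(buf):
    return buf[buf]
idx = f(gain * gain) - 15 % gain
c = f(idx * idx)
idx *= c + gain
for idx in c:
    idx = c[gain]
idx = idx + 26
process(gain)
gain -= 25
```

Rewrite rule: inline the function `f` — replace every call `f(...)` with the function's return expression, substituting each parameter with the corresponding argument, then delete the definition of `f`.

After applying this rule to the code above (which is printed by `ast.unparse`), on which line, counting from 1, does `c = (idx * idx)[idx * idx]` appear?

2

Transformed code:
idx = (gain * gain)[gain * gain] - 15 % gain
c = (idx * idx)[idx * idx]
idx *= c + gain
for idx in c:
    idx = c[gain]
idx = idx + 26
process(gain)
gain -= 25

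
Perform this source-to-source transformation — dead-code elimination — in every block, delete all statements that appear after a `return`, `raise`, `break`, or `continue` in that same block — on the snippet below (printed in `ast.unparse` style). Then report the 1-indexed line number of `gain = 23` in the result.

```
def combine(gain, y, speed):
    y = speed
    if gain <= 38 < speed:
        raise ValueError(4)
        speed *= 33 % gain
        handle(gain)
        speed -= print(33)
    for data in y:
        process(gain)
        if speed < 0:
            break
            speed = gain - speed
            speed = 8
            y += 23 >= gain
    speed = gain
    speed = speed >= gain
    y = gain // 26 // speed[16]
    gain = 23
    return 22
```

12

Transformed code:
def combine(gain, y, speed):
    y = speed
    if gain <= 38 < speed:
        raise ValueError(4)
    for data in y:
        process(gain)
        if speed < 0:
            break
    speed = gain
    speed = speed >= gain
    y = gain // 26 // speed[16]
    gain = 23
    return 22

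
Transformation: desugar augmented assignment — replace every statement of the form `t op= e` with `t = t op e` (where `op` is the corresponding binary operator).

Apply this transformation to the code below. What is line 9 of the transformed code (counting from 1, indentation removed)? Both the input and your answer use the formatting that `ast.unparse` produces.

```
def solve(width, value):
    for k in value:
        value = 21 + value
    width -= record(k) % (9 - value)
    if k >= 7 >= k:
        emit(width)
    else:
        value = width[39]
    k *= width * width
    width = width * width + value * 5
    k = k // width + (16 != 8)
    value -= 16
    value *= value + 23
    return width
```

k = k * (width * width)

Transformed code:
def solve(width, value):
    for k in value:
        value = 21 + value
    width = width - record(k) % (9 - value)
    if k >= 7 >= k:
        emit(width)
    else:
        value = width[39]
    k = k * (width * width)
    width = width * width + value * 5
    k = k // width + (16 != 8)
    value = value - 16
    value = value * (value + 23)
    return width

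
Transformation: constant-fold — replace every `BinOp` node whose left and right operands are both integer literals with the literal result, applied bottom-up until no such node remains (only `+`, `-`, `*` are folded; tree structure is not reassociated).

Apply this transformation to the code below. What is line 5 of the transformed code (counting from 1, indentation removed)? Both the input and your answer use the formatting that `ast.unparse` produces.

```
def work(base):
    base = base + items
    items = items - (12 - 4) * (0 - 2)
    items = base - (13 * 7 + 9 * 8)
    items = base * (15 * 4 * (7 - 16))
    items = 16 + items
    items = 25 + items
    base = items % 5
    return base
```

Transformed code:
def work(base):
    base = base + items
    items = items - -16
    items = base - 163
    items = base * -540
    items = 16 + items
    items = 25 + items
    base = items % 5
    return base

items = base * -540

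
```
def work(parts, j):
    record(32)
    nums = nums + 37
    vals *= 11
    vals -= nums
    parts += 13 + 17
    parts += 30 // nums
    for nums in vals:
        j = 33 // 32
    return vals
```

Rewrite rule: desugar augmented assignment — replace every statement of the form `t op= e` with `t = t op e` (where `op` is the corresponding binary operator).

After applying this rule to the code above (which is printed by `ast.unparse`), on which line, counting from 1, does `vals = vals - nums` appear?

5

Transformed code:
def work(parts, j):
    record(32)
    nums = nums + 37
    vals = vals * 11
    vals = vals - nums
    parts = parts + (13 + 17)
    parts = parts + 30 // nums
    for nums in vals:
        j = 33 // 32
    return vals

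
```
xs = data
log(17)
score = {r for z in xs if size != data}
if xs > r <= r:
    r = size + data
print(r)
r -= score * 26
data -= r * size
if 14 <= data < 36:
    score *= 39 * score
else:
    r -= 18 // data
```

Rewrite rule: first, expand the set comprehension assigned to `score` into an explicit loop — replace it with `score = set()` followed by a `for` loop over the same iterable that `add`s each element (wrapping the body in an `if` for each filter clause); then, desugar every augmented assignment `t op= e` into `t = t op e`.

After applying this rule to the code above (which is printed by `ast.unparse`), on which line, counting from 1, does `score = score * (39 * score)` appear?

13

Transformed code:
xs = data
log(17)
score = set()
for z in xs:
    if size != data:
        score.add(r)
if xs > r <= r:
    r = size + data
print(r)
r = r - score * 26
data = data - r * size
if 14 <= data < 36:
    score = score * (39 * score)
else:
    r = r - 18 // data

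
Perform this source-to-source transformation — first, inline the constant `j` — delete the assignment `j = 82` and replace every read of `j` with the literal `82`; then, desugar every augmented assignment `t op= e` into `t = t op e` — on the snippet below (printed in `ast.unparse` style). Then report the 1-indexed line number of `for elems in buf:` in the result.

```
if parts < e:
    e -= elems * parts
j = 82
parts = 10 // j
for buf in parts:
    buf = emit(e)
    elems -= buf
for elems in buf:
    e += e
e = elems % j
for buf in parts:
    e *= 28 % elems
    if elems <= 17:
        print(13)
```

7

Transformed code:
if parts < e:
    e = e - elems * parts
parts = 10 // 82
for buf in parts:
    buf = emit(e)
    elems = elems - buf
for elems in buf:
    e = e + e
e = elems % 82
for buf in parts:
    e = e * (28 % elems)
    if elems <= 17:
        print(13)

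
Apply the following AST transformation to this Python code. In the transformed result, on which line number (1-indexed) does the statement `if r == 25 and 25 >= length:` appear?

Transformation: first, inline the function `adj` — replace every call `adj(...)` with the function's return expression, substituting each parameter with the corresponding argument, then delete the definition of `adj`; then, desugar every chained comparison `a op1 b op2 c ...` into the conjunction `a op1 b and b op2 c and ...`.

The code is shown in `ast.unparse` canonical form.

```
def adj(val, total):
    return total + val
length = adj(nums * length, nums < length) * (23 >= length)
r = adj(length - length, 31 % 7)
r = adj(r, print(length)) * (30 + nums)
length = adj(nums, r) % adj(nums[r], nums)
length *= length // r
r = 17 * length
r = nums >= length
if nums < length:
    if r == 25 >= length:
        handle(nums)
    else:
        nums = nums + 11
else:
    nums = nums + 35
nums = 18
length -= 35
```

9

Transformed code:
length = ((nums < length) + nums * length) * (23 >= length)
r = 31 % 7 + (length - length)
r = (print(length) + r) * (30 + nums)
length = (r + nums) % (nums + nums[r])
length *= length // r
r = 17 * length
r = nums >= length
if nums < length:
    if r == 25 and 25 >= length:
        handle(nums)
    else:
        nums = nums + 11
else:
    nums = nums + 35
nums = 18
length -= 35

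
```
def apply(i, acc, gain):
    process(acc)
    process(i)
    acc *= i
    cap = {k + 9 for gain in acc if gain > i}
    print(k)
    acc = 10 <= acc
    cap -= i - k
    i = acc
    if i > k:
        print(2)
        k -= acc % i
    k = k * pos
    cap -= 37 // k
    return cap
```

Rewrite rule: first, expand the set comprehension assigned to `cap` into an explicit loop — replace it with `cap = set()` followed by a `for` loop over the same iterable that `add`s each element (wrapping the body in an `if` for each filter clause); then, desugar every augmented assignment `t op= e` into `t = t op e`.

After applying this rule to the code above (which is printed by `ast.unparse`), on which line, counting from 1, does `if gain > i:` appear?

7

Transformed code:
def apply(i, acc, gain):
    process(acc)
    process(i)
    acc = acc * i
    cap = set()
    for gain in acc:
        if gain > i:
            cap.add(k + 9)
    print(k)
    acc = 10 <= acc
    cap = cap - (i - k)
    i = acc
    if i > k:
        print(2)
        k = k - acc % i
    k = k * pos
    cap = cap - 37 // k
    return cap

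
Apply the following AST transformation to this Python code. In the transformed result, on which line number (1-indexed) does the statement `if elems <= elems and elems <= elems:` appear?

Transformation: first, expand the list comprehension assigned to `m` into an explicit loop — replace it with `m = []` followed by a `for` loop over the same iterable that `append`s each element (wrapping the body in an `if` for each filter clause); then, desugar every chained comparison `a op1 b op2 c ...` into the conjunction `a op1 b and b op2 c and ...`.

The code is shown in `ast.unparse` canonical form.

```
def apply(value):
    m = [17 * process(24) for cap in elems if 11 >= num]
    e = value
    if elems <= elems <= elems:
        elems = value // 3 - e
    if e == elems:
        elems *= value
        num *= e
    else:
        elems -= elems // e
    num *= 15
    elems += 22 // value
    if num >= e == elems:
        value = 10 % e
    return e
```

7

Transformed code:
def apply(value):
    m = []
    for cap in elems:
        if 11 >= num:
            m.append(17 * process(24))
    e = value
    if elems <= elems and elems <= elems:
        elems = value // 3 - e
    if e == elems:
        elems *= value
        num *= e
    else:
        elems -= elems // e
    num *= 15
    elems += 22 // value
    if num >= e and e == elems:
        value = 10 % e
    return e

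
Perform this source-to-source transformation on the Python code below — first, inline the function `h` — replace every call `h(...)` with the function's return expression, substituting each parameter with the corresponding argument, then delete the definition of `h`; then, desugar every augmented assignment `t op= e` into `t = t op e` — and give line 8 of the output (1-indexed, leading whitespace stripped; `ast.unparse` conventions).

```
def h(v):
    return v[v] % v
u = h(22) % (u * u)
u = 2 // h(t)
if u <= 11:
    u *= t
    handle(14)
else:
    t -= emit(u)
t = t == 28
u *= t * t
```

Transformed code:
u = 22[22] % 22 % (u * u)
u = 2 // (t[t] % t)
if u <= 11:
    u = u * t
    handle(14)
else:
    t = t - emit(u)
t = t == 28
u = u * (t * t)

t = t == 28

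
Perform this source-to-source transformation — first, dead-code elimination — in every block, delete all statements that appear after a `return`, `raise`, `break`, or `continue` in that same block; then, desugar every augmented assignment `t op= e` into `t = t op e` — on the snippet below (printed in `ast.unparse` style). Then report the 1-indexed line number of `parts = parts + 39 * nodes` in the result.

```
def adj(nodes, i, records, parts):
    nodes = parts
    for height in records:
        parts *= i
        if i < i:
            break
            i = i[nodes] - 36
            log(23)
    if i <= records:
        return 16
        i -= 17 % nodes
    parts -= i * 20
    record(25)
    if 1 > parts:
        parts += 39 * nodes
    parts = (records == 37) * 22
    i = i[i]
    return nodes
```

Transformed code:
def adj(nodes, i, records, parts):
    nodes = parts
    for height in records:
        parts = parts * i
        if i < i:
            break
    if i <= records:
        return 16
    parts = parts - i * 20
    record(25)
    if 1 > parts:
        parts = parts + 39 * nodes
    parts = (records == 37) * 22
    i = i[i]
    return nodes

12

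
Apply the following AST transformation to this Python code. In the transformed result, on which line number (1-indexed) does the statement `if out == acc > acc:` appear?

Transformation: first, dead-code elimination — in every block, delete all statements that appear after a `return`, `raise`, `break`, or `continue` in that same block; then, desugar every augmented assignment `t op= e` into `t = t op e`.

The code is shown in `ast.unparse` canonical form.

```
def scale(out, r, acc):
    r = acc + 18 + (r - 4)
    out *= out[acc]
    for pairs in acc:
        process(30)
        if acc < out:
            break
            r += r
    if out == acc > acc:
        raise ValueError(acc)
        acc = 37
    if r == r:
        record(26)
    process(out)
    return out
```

Transformed code:
def scale(out, r, acc):
    r = acc + 18 + (r - 4)
    out = out * out[acc]
    for pairs in acc:
        process(30)
        if acc < out:
            break
    if out == acc > acc:
        raise ValueError(acc)
    if r == r:
        record(26)
    process(out)
    return out

8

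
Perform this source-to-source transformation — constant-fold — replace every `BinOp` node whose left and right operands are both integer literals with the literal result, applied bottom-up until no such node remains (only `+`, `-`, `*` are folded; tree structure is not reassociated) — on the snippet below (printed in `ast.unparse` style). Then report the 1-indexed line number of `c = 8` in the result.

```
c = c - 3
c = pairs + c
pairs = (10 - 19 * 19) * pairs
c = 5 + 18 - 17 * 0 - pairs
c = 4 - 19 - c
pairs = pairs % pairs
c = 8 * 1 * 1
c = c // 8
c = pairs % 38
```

Transformed code:
c = c - 3
c = pairs + c
pairs = -351 * pairs
c = 23 - pairs
c = -15 - c
pairs = pairs % pairs
c = 8
c = c // 8
c = pairs % 38

7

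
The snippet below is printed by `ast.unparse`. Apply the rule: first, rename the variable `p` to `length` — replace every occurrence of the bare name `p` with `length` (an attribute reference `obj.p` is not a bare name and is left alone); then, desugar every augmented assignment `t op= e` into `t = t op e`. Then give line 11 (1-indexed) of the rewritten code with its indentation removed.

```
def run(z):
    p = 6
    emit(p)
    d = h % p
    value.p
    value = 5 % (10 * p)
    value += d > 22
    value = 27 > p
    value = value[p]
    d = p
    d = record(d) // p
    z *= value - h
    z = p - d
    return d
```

d = record(d) // length

Transformed code:
def run(z):
    length = 6
    emit(length)
    d = h % length
    value.p
    value = 5 % (10 * length)
    value = value + (d > 22)
    value = 27 > length
    value = value[length]
    d = length
    d = record(d) // length
    z = z * (value - h)
    z = length - d
    return d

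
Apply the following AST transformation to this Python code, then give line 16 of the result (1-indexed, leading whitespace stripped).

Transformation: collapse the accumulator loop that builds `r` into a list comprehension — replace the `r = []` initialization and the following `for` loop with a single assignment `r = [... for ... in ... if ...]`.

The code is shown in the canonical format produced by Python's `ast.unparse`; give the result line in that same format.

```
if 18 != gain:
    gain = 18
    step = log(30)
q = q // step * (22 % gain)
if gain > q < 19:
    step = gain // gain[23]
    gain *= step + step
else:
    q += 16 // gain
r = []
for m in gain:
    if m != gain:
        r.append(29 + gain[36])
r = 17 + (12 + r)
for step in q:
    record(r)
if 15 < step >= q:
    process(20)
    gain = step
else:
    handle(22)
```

Transformed code:
if 18 != gain:
    gain = 18
    step = log(30)
q = q // step * (22 % gain)
if gain > q < 19:
    step = gain // gain[23]
    gain *= step + step
else:
    q += 16 // gain
r = [29 + gain[36] for m in gain if m != gain]
r = 17 + (12 + r)
for step in q:
    record(r)
if 15 < step >= q:
    process(20)
    gain = step
else:
    handle(22)

gain = step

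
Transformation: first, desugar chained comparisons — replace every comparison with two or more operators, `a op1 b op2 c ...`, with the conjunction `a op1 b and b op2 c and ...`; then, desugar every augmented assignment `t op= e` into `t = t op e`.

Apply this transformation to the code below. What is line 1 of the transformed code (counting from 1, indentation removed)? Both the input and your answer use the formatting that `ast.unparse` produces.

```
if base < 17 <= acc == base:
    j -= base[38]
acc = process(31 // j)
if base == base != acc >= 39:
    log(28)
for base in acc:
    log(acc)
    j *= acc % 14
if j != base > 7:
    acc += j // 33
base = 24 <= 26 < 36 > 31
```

Transformed code:
if base < 17 and 17 <= acc and (acc == base):
    j = j - base[38]
acc = process(31 // j)
if base == base and base != acc and (acc >= 39):
    log(28)
for base in acc:
    log(acc)
    j = j * (acc % 14)
if j != base and base > 7:
    acc = acc + j // 33
base = 24 <= 26 and 26 < 36 and (36 > 31)

if base < 17 and 17 <= acc and (acc == base):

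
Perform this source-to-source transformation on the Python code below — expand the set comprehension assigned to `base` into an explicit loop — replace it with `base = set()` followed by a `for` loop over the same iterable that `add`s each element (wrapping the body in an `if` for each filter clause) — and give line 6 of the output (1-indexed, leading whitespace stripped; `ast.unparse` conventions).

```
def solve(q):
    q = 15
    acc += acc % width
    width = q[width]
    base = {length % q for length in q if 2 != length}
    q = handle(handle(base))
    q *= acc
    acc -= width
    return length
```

for length in q:

Transformed code:
def solve(q):
    q = 15
    acc += acc % width
    width = q[width]
    base = set()
    for length in q:
        if 2 != length:
            base.add(length % q)
    q = handle(handle(base))
    q *= acc
    acc -= width
    return length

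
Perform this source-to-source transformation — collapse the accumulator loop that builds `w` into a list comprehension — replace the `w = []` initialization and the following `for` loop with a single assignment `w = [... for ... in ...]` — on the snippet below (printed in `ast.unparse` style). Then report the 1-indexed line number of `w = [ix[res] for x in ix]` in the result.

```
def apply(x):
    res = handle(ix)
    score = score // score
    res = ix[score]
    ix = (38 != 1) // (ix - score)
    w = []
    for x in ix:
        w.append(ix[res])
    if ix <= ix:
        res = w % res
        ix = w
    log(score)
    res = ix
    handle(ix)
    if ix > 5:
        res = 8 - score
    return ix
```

6

Transformed code:
def apply(x):
    res = handle(ix)
    score = score // score
    res = ix[score]
    ix = (38 != 1) // (ix - score)
    w = [ix[res] for x in ix]
    if ix <= ix:
        res = w % res
        ix = w
    log(score)
    res = ix
    handle(ix)
    if ix > 5:
        res = 8 - score
    return ix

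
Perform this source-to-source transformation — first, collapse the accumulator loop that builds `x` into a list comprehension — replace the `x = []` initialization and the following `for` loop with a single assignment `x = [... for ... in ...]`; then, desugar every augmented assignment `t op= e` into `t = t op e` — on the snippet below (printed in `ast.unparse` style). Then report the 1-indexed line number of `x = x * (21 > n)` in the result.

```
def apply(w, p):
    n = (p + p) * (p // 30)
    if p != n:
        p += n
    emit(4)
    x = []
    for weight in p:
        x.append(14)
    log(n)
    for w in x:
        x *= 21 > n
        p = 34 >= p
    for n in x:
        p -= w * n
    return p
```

Transformed code:
def apply(w, p):
    n = (p + p) * (p // 30)
    if p != n:
        p = p + n
    emit(4)
    x = [14 for weight in p]
    log(n)
    for w in x:
        x = x * (21 > n)
        p = 34 >= p
    for n in x:
        p = p - w * n
    return p

9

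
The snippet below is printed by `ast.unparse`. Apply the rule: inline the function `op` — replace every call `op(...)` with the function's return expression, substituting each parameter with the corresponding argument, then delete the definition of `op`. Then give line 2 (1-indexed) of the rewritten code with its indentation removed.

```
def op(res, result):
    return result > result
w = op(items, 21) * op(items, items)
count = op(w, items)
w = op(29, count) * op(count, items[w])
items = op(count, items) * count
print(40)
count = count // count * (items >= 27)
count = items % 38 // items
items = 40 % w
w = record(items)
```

Transformed code:
w = (21 > 21) * (items > items)
count = items > items
w = (count > count) * (items[w] > items[w])
items = (items > items) * count
print(40)
count = count // count * (items >= 27)
count = items % 38 // items
items = 40 % w
w = record(items)

count = items > items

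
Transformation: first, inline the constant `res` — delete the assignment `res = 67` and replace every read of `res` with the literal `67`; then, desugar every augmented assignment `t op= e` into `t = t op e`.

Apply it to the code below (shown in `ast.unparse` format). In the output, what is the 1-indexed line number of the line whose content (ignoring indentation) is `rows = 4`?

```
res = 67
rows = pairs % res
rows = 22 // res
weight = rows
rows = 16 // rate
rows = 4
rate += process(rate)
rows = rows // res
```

5

Transformed code:
rows = pairs % 67
rows = 22 // 67
weight = rows
rows = 16 // rate
rows = 4
rate = rate + process(rate)
rows = rows // 67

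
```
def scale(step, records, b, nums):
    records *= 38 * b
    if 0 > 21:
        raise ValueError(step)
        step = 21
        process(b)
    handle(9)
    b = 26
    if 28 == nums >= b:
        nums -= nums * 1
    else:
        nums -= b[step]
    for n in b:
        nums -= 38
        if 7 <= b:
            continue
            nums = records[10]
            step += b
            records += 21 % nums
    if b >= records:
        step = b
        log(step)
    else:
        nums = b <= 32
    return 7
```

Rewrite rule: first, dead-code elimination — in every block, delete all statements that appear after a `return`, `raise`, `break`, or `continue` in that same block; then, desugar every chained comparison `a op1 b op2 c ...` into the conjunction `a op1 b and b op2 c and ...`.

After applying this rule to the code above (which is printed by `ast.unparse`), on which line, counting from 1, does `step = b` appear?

16

Transformed code:
def scale(step, records, b, nums):
    records *= 38 * b
    if 0 > 21:
        raise ValueError(step)
    handle(9)
    b = 26
    if 28 == nums and nums >= b:
        nums -= nums * 1
    else:
        nums -= b[step]
    for n in b:
        nums -= 38
        if 7 <= b:
            continue
    if b >= records:
        step = b
        log(step)
    else:
        nums = b <= 32
    return 7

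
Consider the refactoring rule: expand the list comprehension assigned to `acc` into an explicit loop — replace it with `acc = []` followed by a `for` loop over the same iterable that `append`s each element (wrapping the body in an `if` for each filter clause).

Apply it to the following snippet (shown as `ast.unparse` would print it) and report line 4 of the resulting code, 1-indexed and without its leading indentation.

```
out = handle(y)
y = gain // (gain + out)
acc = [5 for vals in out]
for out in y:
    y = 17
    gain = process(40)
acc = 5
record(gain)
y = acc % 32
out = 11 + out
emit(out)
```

for vals in out:

Transformed code:
out = handle(y)
y = gain // (gain + out)
acc = []
for vals in out:
    acc.append(5)
for out in y:
    y = 17
    gain = process(40)
acc = 5
record(gain)
y = acc % 32
out = 11 + out
emit(out)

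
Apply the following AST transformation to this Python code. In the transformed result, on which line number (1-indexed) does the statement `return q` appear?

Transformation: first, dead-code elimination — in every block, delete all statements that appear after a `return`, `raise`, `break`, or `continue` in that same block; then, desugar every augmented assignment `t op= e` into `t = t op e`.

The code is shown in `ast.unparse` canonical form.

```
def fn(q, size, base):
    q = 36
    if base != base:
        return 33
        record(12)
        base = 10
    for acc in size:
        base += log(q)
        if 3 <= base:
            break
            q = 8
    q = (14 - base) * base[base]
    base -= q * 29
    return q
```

11

Transformed code:
def fn(q, size, base):
    q = 36
    if base != base:
        return 33
    for acc in size:
        base = base + log(q)
        if 3 <= base:
            break
    q = (14 - base) * base[base]
    base = base - q * 29
    return q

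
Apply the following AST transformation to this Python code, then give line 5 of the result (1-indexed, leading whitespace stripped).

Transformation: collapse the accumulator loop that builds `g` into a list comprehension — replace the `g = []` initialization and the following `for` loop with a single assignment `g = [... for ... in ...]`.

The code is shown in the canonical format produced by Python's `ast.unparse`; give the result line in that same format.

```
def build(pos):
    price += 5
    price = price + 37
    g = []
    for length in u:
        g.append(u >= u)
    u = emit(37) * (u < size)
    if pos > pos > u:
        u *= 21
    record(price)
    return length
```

Transformed code:
def build(pos):
    price += 5
    price = price + 37
    g = [u >= u for length in u]
    u = emit(37) * (u < size)
    if pos > pos > u:
        u *= 21
    record(price)
    return length

u = emit(37) * (u < size)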